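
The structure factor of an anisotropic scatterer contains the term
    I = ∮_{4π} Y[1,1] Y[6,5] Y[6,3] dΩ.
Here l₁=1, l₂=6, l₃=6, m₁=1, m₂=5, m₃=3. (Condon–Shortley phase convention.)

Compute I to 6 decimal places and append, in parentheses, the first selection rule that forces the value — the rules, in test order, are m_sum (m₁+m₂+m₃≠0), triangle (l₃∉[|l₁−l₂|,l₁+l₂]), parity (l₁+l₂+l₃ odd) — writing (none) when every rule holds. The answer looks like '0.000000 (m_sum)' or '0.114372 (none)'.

0.000000 (m_sum)

m-sum = 1 + 5 + 3 = 9 ≠ 0 ⇒ I = 0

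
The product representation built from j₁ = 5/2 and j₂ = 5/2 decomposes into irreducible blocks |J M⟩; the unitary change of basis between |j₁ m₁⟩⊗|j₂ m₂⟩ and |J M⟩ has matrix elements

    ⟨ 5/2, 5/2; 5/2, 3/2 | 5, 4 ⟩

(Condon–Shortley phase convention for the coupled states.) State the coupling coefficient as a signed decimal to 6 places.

+√(1/2) ≈ +0.707107

√[11·0!5!5!/11! · 5!0!4!1!9!1!] = √(4147200)
  +(−1)^0/∏(0,0,0,4,5,1)! = 1/2880  (running 1/2880)
⟨..|..⟩ = √(4147200)·(1/2880) = +0.707107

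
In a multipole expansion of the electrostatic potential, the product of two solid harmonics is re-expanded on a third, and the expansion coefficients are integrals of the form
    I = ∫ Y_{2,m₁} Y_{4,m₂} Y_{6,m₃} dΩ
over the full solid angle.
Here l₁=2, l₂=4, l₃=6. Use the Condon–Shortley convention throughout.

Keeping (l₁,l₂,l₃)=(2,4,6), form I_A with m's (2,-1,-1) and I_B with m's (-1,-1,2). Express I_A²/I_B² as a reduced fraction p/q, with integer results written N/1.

Shared (l₁,l₂,l₃)=(2,4,6): N and (l;000)² cancel in I_A²/I_B².
A: Δ = 0!·4!·8!/13! = 1/6435; Racah Σ t=0..0: t=0:+1/17280 = 1/17280; ⇒ 3j(2 4 6; 2 -1 -1)² = 7/1287, sgn -1
B: Δ = 0!·4!·8!/13! = 1/6435; Racah Σ t=0..0: t=0:+1/4320 = 1/4320; ⇒ 3j(2 4 6; -1 -1 2)² = 224/6435, sgn +1
I_A²/I_B² = (7/1287)/(224/6435) = 5/32

5/32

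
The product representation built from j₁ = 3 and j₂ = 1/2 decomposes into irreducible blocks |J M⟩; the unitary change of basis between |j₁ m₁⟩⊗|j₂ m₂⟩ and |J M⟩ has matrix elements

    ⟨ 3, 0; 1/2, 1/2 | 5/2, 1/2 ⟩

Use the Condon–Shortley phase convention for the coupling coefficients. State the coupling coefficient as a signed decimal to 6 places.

triangle: 1!×5!×0!/7! = 120/5040
(j±m)!: 3!×3!×1!×0!×3!×2! = 432
prefactor² = (2J+1)×Δ×N² = 432/7
  k=1: −1/(1!×0!×2!×0!×3!×0!) = -1/12
Σ = -1/12  ⇒  CG² = 432/7×(-1/12)² = 3/7
CG = −√(3/7) = -0.654654

−√(3/7) ≈ -0.654654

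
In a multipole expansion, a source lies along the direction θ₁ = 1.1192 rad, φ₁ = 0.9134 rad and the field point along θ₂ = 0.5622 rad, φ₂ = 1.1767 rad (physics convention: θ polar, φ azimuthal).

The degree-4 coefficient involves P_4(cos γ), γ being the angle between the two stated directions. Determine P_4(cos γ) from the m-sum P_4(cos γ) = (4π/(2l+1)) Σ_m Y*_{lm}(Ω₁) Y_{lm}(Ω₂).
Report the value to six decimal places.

Term-by-term m-sum for l=4 (normalisation 4π/9 = 1.396263):
  m=-4: Y*=-0.252833-0.142092i  Y=-0.000200+0.035728i  product +0.005127-0.009005i
  m=-3: Y*=-0.366250+0.155450i  Y=-0.148447+0.060761i  product +0.044923-0.045330i
  m=-2: Y*=-0.022844+0.087276i  Y=-0.268833-0.270340i  product +0.029735-0.017287i
  m=-1: Y*=-0.189206-0.245104i  Y=+0.164755-0.396187i  product -0.128280+0.034579i
  m=+0: Y*=-0.152750-0.000000i  Y=-0.057111+0.000000i  product +0.008724+0.000000i
  m=+1: Y*=+0.189206-0.245104i  Y=-0.164755-0.396187i  product -0.128280-0.034579i
  m=+2: Y*=-0.022844-0.087276i  Y=-0.268833+0.270340i  product +0.029735+0.017287i
  m=+3: Y*=+0.366250+0.155450i  Y=+0.148447+0.060761i  product +0.044923+0.045330i
  m=+4: Y*=-0.252833+0.142092i  Y=-0.000200-0.035728i  product +0.005127+0.009005i
Σ over m = -0.088264-0.000000i; ×(4π/9) → -0.123240-0.000000i. Real part: -0.123240

-0.123240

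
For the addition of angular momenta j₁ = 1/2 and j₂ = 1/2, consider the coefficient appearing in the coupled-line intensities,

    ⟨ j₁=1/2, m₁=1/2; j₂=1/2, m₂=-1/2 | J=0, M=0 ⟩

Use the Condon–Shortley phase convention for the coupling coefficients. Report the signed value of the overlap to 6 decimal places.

+0.707107

triangle: 1!*0!*0!/2! = 1/2
(j±m)!: 1!*0!*0!*1!*0!*0! = 1
prefactor² = (2J+1)*Δ*N² = 1/2
  k=0: +1/(0!*1!*0!*0!*0!*0!) = 1
Σ = 1  ⇒  CG² = 1/2*1² = 1/2
CG = +√(1/2) = +0.707107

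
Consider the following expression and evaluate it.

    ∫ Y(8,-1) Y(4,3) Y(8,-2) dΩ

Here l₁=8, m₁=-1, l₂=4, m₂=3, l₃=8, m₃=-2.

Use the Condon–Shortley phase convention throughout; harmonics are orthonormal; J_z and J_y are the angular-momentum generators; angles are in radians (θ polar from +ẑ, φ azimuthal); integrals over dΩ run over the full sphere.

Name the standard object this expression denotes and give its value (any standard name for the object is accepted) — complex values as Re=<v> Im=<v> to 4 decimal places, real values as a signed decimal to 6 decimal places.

Gaunt coefficient, -0.029073

This is a Gaunt coefficient — the integral of a triple product of spherical harmonics over the sphere.
Checks pass: Σm=0; 20 even; l₃=8∈[4,12].
(2·8+1)(2·4+1)(2·8+1) = 2601
Δ: 4! 12! 4! / 21! → 1/185175900
sum: t=0:+1/557383680 t=1:−1/21772800 t=2:+1/8294400 t=3:−1/21772800 t=4:+1/557383680 = 1/30965760
3j²(8 4 8; 0 0 0) = Δ·Π!·Σ² = 36/4199  (sign +1)
sum: t=3:−1/74649600 t=4:+1/87091200 = -1/522547200
3j²(8 4 8; -1 3 -2) = Δ·Π!·Σ² = 2/4199  (sign -1)
combine: 4πI² = 2601·36/4199·2/4199 = 648/61009
take √, sign -1: I = -0.02907272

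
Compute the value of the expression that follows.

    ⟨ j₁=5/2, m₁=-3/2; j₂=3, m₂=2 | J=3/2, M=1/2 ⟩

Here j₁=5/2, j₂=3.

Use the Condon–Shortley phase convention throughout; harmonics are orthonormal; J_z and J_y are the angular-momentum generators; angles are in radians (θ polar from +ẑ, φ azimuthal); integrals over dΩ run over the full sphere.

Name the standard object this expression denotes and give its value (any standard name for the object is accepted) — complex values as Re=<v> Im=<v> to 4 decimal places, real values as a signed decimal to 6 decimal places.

Clebsch–Gordan coefficient, −√(1/21) ≈ -0.218218

This is a Clebsch–Gordan (vector-coupling) coefficient.
triangle: 4!·1!·2!/8! = 48/40320
(j±m)!: 1!·4!·5!·1!·2!·1! = 5760
prefactor² = (2J+1)·Δ·N² = 192/7
  k=3: −1/(3!·1!·1!·2!·0!·0!) = -1/12
  k=4: +1/(4!·0!·0!·1!·1!·1!) = 1/24
Σ = -1/24  ⇒  CG² = 192/7·(-1/24)² = 1/21
CG = −√(1/21) = -0.218218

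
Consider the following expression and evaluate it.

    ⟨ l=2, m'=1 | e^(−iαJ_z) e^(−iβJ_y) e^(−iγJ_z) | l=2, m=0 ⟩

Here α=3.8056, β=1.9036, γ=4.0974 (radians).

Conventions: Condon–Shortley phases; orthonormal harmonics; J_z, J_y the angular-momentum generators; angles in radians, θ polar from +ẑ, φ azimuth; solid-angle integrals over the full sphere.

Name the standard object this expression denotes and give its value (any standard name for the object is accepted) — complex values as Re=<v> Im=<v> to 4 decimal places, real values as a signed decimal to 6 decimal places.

This is a Wigner D-matrix element — the rotation-matrix element ⟨l m'| R(α,β,γ) |l m⟩ in the angular-momentum basis.
Split into d^2_{1,0}(β=1.9036) × two z-phases.
With c≡cos(β/2)=0.580218 and s≡sin(β/2)=0.814461, N=[6·1·2·2]^{1/2}=4.898979
Admissible k: 0..1 (factorial args all ≥0)
  k=0: (−1)^1·4.8990/(2)·0.5802^3·0.8145^1 = -0.389690
  k=1: (−1)^2·4.8990/(2)·0.5802^1·0.8145^3 = +0.767853
d^2_{1,0}(1.9036) = -0.389690 +0.767853 = +0.378163
D = (-0.787529+0.616278i)·(+0.378163)·(+1.000000+0.000000i) = -0.297814+0.233053i

Wigner D-matrix element, Re=-0.2978 Im=0.2331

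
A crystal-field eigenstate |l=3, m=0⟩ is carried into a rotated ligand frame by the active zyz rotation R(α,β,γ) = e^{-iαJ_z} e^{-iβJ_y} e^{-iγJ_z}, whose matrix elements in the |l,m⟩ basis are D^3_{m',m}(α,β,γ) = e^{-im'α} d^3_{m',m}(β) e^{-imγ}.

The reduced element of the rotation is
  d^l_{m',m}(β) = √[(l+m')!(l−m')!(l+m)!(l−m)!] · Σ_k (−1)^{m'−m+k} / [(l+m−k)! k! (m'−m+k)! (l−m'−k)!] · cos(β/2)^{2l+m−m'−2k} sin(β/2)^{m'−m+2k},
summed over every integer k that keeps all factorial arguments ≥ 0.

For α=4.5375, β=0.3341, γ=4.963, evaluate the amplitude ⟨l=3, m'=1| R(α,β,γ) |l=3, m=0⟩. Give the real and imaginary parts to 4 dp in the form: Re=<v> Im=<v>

Re=0.0855 Im=-0.4841

D^3_{1,0}(4.5375,0.3341,4.9630) = e^{-i·1·4.5375}·d^3_{1,0}(0.3341)·e^{-i·0·4.9630}. Compute d first:
With c≡cos(β/2)=0.986080 and s≡sin(β/2)=0.166274, N=[24·2·6·6]^{1/2}=41.569219
The bounds max(0,m−m')=0 and min(l+m,l−m')=2 give 3 terms
  k=0: (−1)^1·41.5692/(12)·0.9861^5·0.1663^1 = -0.537001
  k=1: (−1)^2·41.5692/(4)·0.9861^3·0.1663^3 = +0.045806
  k=2: (−1)^3·41.5692/(12)·0.9861^1·0.1663^5 = -0.000434
d^3_{1,0}(0.3341) = -0.537001 +0.045806 -0.000434 = -0.491629
D = (-0.173999+0.984746i)·(-0.491629)·(+1.000000+0.000000i) = +0.085543-0.484130i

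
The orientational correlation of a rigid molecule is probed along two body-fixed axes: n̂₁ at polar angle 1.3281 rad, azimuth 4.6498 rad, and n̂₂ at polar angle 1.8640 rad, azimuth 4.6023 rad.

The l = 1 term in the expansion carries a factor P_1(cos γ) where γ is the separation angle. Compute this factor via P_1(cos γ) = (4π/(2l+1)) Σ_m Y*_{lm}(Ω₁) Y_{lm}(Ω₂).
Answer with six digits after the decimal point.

0.858761

Expand P_1 via completeness: Σ_{m} conj(Y_{1,m}) at Ω₁ times Y_{1,m} at Ω₂ —
  m=-1: (-0.02098 - 0.33471j) × (-0.03634 + 0.32875j) = 0.11080 + 0.00527j  (running Σ = 0.11080 + 0.00527j)
  m=0: (0.11742 + 0.00000j) × (-0.14122 + 0.00000j) = -0.01658 + 0.00000j  (running Σ = 0.09422 + 0.00527j)
  m=1: (0.02098 - 0.33471j) × (0.03634 + 0.32875j) = 0.11080 - 0.00527j  (running Σ = 0.20501 + 0.00000j)
Σ over m = 0.20501 + 0.00000j; ×(4π/3) → 0.85876 + 0.00000j. Real part: 0.858761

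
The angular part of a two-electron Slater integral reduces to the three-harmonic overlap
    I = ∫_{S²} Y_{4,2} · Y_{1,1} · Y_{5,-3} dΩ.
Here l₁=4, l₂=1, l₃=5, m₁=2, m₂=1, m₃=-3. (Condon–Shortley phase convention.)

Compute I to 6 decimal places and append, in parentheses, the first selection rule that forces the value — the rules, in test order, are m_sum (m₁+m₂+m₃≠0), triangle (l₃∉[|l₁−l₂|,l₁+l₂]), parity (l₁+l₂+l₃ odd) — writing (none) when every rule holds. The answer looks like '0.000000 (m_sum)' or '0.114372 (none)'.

-0.259847 (none)

Checks pass: Σm=0; 10 even; l₃=5∈[3,5].
(2·4+1)(2·1+1)(2·5+1) = 297
Δ: 0! 8! 2! / 11! → 1/495
sum: t=0:+1/576 = 1/576
3j²(4 1 5; 0 0 0) = Δ·Π!·Σ² = 5/99  (sign -1)
sum: t=0:+1/2880 = 1/2880
3j²(4 1 5; 2 1 -3) = Δ·Π!·Σ² = 28/495  (sign +1)
combine: 4πI² = 297·5/99·28/495 = 28/33
take √, sign -1: I = -0.25984664
No selection rule forces the value: the integral is nonzero (none).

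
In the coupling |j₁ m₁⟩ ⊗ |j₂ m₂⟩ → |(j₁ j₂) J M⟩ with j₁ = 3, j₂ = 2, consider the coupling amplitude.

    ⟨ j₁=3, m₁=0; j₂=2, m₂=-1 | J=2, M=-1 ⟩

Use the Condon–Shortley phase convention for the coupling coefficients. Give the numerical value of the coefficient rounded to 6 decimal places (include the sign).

−√(2/7) = -0.534522

triangle: 3!*3!*1!/8! = 36/40320
(j±m)!: 3!*3!*1!*3!*1!*3! = 1296
prefactor² = (2J+1)*Δ*N² = 81/14
  k=0: +1/(0!*3!*3!*1!*0!*0!) = 1/36
  k=1: −1/(1!*2!*2!*0!*1!*1!) = -1/4
Σ = -2/9  ⇒  CG² = 81/14*(-2/9)² = 2/7
CG = −√(2/7) = -0.534522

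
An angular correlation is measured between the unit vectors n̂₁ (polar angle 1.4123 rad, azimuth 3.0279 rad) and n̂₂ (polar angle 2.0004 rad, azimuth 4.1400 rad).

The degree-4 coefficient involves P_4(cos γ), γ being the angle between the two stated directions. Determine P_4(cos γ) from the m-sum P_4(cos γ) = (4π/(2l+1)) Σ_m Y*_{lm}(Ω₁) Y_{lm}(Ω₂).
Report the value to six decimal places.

Addition theorem: P_4(cos γ) = (4π/9) Σ_m Y*_{lm}(Ω₁) Y_{lm}(Ω₂), m = −4…4:
  [-4]  conj(Y_{4,-4})(Ω₁) = (0.377994, -0.184821) ; Y_{4,-4}(Ω₂) = (-0.199056, 0.227525) ; Δ = (-0.033191, 0.122793)
  [-3]  conj(Y_{4,-3})(Ω₁) = (-0.179262, 0.063629) ; Y_{4,-3}(Ω₂) = (-0.387549, -0.057134) ; Δ = (0.073108, -0.014417)
  [-2]  conj(Y_{4,-2})(Ω₁) = (-0.262377, 0.060711) ; Y_{4,-2}(Ω₂) = (-0.024493, -0.053973) ; Δ = (0.009703, 0.012674)
  [-1]  conj(Y_{4,-1})(Ω₁) = (0.206997, -0.023636) ; Y_{4,-1}(Ω₂) = (-0.173260, 0.268893) ; Δ = (-0.029509, 0.059755)
  [+0]  conj(Y_{4,0})(Ω₁) = (0.240596, -0.000000) ; Y_{4,0}(Ω₂) = (-0.121768, 0.000000) ; Δ = (-0.029297, 0.000000)
  [+1]  conj(Y_{4,1})(Ω₁) = (-0.206997, -0.023636) ; Y_{4,1}(Ω₂) = (0.173260, 0.268893) ; Δ = (-0.029509, -0.059755)
  [+2]  conj(Y_{4,2})(Ω₁) = (-0.262377, -0.060711) ; Y_{4,2}(Ω₂) = (-0.024493, 0.053973) ; Δ = (0.009703, -0.012674)
  [+3]  conj(Y_{4,3})(Ω₁) = (0.179262, 0.063629) ; Y_{4,3}(Ω₂) = (0.387549, -0.057134) ; Δ = (0.073108, 0.014417)
  [+4]  conj(Y_{4,4})(Ω₁) = (0.377994, 0.184821) ; Y_{4,4}(Ω₂) = (-0.199056, -0.227525) ; Δ = (-0.033191, -0.122793)
Accumulated sum (0.010928, 0.000000); after 4π/(2l+1) scaling, (0.015258, 0.000000) ⇒ P_4 = 0.015258

0.015258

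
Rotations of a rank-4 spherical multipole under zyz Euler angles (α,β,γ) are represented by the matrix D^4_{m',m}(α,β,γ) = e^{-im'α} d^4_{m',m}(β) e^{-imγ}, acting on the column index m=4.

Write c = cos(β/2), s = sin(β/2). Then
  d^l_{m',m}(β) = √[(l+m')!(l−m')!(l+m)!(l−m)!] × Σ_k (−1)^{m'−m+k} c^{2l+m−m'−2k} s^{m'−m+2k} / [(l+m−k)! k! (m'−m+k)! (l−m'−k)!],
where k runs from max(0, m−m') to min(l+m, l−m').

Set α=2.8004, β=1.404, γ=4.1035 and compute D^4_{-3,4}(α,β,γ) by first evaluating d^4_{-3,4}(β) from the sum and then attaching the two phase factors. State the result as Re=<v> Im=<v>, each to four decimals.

First d^4_{-3,4}(β=1.4040), then the phase factors e^{-i(-3)α} and e^{-i(4)γ}:
With c≡cos(β/2)=0.763552 and s≡sin(β/2)=0.645746, N=[1·5040·40320·1]^{1/2}=14255.272709
k: max(0,(4)−(-3))=7 … min(4+(4),4−(-3))=7
  k=7: (−1)^0·14255.2727/(5040)·0.7636^1·0.6457^7 = +0.101115
d^4_{-3,4}(1.4040) = +0.101115
Phases: e^{-i·(-3)·2.8004}=-0.520314+0.853975i, e^{-i·(4)·4.1035}=-0.760939+0.648823i ⇒ D=-0.015992-0.099843i

Re=-0.0160 Im=-0.0998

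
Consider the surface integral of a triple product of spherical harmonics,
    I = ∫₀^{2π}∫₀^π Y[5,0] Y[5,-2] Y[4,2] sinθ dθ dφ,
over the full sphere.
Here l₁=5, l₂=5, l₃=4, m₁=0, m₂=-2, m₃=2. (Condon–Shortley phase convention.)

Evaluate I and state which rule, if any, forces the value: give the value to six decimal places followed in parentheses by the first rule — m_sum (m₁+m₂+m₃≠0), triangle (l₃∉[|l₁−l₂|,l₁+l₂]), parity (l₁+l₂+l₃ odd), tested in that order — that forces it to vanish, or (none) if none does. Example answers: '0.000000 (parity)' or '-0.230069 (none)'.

-0.099440 (none)

m-sum 0 ✓  L=14 even ✓  0≤4≤10 ✓
Π(2lᵢ+1) = 11×11×9 = 1089
triangle coeff Δ(5,5,4) = 1/3153150
Σ_t [1,5]: t=1:−1/69120 t=2:+1/1728 t=3:−1/576 t=4:+1/1728 t=5:−1/69120 = -7/11520
(3j)²=2/143 [(5 5 4; 0 0 0)], sign=-1
Σ_t [1,3]: t=1:−1/11520 t=2:+1/1728 t=3:−1/3456 = 7/34560
(3j)²=7/858 [(5 5 4; 0 -2 2)], sign=+1
⇒ 4πI² = 21/169
I = (-1)√(21/169/(4π)) = -0.09944006
No selection rule forces the value: the integral is nonzero (none).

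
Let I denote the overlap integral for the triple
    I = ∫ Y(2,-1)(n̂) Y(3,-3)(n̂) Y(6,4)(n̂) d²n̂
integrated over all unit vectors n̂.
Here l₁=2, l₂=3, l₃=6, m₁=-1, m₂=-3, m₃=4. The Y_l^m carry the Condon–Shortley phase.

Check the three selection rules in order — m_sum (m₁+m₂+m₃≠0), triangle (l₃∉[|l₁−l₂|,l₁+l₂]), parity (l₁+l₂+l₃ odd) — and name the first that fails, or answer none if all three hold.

Σmᵢ = 0  ✓
l₃∈[|l₁−l₂|,l₁+l₂]=[1,5] required, l₃=6 fails  ✗
Σlᵢ = 11 ⇒ odd

triangle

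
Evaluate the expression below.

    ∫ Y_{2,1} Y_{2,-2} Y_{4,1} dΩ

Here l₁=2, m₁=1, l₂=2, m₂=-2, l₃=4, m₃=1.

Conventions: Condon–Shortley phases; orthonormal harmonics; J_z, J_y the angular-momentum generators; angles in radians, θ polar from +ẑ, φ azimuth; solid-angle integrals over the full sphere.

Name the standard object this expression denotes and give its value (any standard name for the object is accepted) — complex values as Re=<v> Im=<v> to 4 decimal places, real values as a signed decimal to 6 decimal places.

Gaunt coefficient, -0.090112

This is a Gaunt coefficient — the integral of a triple product of spherical harmonics over the sphere.
m-sum 0 ✓  L=8 even ✓  0≤4≤4 ✓
Π(2lᵢ+1) = 5×5×9 = 225
triangle coeff Δ(2,2,4) = 1/630
Σ_t [0,0]: t=0:+1/16 = 1/16
(3j)²=2/35 [(2 2 4; 0 0 0)], sign=+1
Σ_t [0,0]: t=0:+1/144 = 1/144
(3j)²=1/126 [(2 2 4; 1 -2 1)], sign=-1
⇒ 4πI² = 5/49
I = (-1)√(5/49/(4π)) = -0.09011188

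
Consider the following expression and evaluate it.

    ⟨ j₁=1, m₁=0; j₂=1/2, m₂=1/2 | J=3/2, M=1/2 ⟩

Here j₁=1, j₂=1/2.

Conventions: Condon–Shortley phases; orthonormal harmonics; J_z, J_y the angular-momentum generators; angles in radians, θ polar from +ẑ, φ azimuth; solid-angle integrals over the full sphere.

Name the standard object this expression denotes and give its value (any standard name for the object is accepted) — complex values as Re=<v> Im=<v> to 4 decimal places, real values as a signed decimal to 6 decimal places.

This is a Clebsch–Gordan (vector-coupling) coefficient.
√[4·0!2!1!/4! · 1!1!1!0!2!1!] = √(2/3)
  +(−1)^0/∏(0,0,1,1,1,0)! = 1  (running 1)
⟨..|..⟩ = √(2/3)·(1) = +0.816497

Clebsch–Gordan coefficient, +√(2/3) ≈ +0.816497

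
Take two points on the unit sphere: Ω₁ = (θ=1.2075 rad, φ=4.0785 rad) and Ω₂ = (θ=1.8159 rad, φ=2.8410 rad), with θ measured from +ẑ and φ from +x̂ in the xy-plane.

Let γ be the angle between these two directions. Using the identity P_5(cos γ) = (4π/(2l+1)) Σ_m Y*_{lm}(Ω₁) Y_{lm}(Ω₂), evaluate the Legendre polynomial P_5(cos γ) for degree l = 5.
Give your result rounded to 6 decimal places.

Addition theorem: P_5(cos γ) = (4π/11) Σ_m Y*_{lm}(Ω₁) Y_{lm}(Ω₂), m = −5…5:
  m=-5: Y*=+0.009223+0.331059i  Y=-0.027031-0.397879i  product +0.131472-0.012618i
  m=-4: Y*=-0.327249-0.226795i  Y=-0.113606-0.294276i  product -0.029563+0.122067i
  m=-3: Y*=+0.036476-0.012529i  Y=+0.092080+0.116460i  product +0.004818+0.003094i
  m=-2: Y*=+0.097534-0.311964i  Y=+0.262792+0.180243i  product +0.081860-0.064402i
  m=-1: Y*=+0.076783+0.104454i  Y=-0.073736-0.022857i  product -0.003274-0.009457i
  m=+0: Y*=+0.297776-0.000000i  Y=-0.314910+0.000000i  product -0.093773+0.000000i
  m=+1: Y*=-0.076783+0.104454i  Y=+0.073736-0.022857i  product -0.003274+0.009457i
  m=+2: Y*=+0.097534+0.311964i  Y=+0.262792-0.180243i  product +0.081860+0.064402i
  m=+3: Y*=-0.036476-0.012529i  Y=-0.092080+0.116460i  product +0.004818-0.003094i
  m=+4: Y*=-0.327249+0.226795i  Y=-0.113606+0.294276i  product -0.029563-0.122067i
  m=+5: Y*=-0.009223+0.331059i  Y=+0.027031-0.397879i  product +0.131472+0.012618i
Σ over m = +0.276855-0.000000i; ×(4π/11) → +0.316278-0.000000i. Real part: 0.316278

0.316278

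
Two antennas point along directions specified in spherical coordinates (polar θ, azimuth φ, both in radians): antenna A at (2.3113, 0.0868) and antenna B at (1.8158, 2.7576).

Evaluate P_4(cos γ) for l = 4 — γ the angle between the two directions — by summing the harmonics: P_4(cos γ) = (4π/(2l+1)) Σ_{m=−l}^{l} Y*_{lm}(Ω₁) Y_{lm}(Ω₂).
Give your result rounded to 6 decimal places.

Addition theorem: P_4(cos γ) = (4π/9) Σ_m Y*_{lm}(Ω₁) Y_{lm}(Ω₂), m = −4…4:
  [-4]  conj(Y_{4,-4})(Ω₁) = 0.12352 + 0.04470j ; Y_{4,-4}(Ω₂) = 0.01365 + 0.39175j ; Δ = -0.01582 + 0.04900j
  [-3]  conj(Y_{4,-3})(Ω₁) = -0.32815 - 0.08744j ; Y_{4,-3}(Ω₂) = 0.11274 + 0.25325j ; Δ = -0.01485 - 0.09296j
  [-2]  conj(Y_{4,-2})(Ω₁) = 0.39246 + 0.06882j ; Y_{4,-2}(Ω₂) = -0.13320 - 0.12864j ; Δ = -0.04342 - 0.05965j
  [-1]  conj(Y_{4,-1})(Ω₁) = -0.04369 - 0.00380j ; Y_{4,-1}(Ω₂) = -0.26714 - 0.10794j ; Δ = 0.01126 + 0.00573j
  [+0]  conj(Y_{4,0})(Ω₁) = -0.36007 + 0.00000j ; Y_{4,0}(Ω₂) = 0.14346 + 0.00000j ; Δ = -0.05165 + 0.00000j
  [+1]  conj(Y_{4,1})(Ω₁) = 0.04369 - 0.00380j ; Y_{4,1}(Ω₂) = 0.26714 - 0.10794j ; Δ = 0.01126 - 0.00573j
  [+2]  conj(Y_{4,2})(Ω₁) = 0.39246 - 0.06882j ; Y_{4,2}(Ω₂) = -0.13320 + 0.12864j ; Δ = -0.04342 + 0.05965j
  [+3]  conj(Y_{4,3})(Ω₁) = 0.32815 - 0.08744j ; Y_{4,3}(Ω₂) = -0.11274 + 0.25325j ; Δ = -0.01485 + 0.09296j
  [+4]  conj(Y_{4,4})(Ω₁) = 0.12352 - 0.04470j ; Y_{4,4}(Ω₂) = 0.01365 - 0.39175j ; Δ = -0.01582 - 0.04900j
Total Σ_m = -0.17733 + 0.00000j. Multiply by 1.396263: -0.24760 + 0.00000j. P_4(cos γ) = -0.247595

-0.247595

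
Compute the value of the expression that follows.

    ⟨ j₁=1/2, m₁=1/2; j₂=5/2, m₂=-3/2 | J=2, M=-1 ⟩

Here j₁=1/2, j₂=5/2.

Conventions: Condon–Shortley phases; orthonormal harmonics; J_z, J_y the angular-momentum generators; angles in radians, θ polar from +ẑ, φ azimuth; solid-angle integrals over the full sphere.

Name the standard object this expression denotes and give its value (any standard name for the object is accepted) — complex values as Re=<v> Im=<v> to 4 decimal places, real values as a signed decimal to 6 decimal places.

This is a Clebsch–Gordan (vector-coupling) coefficient.
j₁+j₂−J=1  J+j₁−j₂=0  J−j₁+j₂=4  j₁+j₂+J+1=6
(j₁±m₁, j₂±m₂, J±M) = (1,0,1,4,1,3)
P² = 24
sum k=0..0:
  [0] +1/6 = 1/6
S = 1/6
C² = P²·S² = 2/3 ; C = +0.816497

Clebsch–Gordan coefficient, +√(2/3) ≈ +0.816497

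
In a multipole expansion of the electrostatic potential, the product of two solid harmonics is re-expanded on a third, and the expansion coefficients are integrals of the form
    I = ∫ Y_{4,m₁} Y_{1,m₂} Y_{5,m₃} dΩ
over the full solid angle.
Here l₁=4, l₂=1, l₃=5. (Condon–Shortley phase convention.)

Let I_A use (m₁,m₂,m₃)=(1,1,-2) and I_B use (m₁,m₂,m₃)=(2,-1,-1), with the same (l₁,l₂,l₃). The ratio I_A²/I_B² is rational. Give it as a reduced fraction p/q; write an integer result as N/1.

7/2

l's match ⇒ only the (l;m) 3-j factors differ between A and B.
A: triangle coeff Δ(4,1,5) = 1/495; Σ_t [0,0]: t=0:+1/1440 = 1/1440; (3j)²=7/165 [(4 1 5; 1 1 -2)], sign=-1
B: triangle coeff Δ(4,1,5) = 1/495; Σ_t [0,0]: t=0:+1/2880 = 1/2880; (3j)²=2/165 [(4 1 5; 2 -1 -1)], sign=+1
I_A²/I_B² = (7/165)/(2/165) = 7/2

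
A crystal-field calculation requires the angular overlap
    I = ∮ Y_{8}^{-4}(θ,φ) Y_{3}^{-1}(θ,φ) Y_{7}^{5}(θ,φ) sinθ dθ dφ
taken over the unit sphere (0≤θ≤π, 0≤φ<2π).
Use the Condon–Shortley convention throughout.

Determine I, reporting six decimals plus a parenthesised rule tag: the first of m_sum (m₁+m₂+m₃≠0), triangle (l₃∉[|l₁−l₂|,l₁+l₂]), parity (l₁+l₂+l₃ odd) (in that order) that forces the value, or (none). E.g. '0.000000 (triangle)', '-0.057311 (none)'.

-0.170870 (none)

m-sum 0 ✓  L=18 even ✓  5≤7≤11 ✓
Π(2lᵢ+1) = 17×7×15 = 1785
triangle coeff Δ(8,3,7) = 1/5290740
Σ_t [1,3]: t=1:−1/7257600 t=2:+1/2073600 t=3:−1/7257600 = 1/4838400
(3j)²=252/20995 [(8 3 7; 0 0 0)], sign=-1
Σ_t [0,2]: t=0:+1/22992076800 t=1:−1/239500800 t=2:+1/58060800 = 43/3284582400
(3j)²=12943/755820 [(8 3 7; -4 -1 5)], sign=+1
⇒ 4πI² = 1902621/5185765
I = (-1)√(1902621/5185765/(4π)) = -0.17086960
No selection rule forces the value: the integral is nonzero (none).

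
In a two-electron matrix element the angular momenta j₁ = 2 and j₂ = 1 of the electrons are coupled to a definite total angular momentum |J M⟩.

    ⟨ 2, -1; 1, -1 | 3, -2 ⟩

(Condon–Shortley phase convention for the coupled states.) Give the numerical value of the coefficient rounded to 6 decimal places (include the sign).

+0.816497  (= +√(2/3))

√[7·0!4!2!/7! · 1!3!0!2!1!5!] = √(96)
  +(−1)^0/∏(0,0,3,0,1,2)! = 1/12  (running 1/12)
⟨..|..⟩ = √(96)·(1/12) = +0.816497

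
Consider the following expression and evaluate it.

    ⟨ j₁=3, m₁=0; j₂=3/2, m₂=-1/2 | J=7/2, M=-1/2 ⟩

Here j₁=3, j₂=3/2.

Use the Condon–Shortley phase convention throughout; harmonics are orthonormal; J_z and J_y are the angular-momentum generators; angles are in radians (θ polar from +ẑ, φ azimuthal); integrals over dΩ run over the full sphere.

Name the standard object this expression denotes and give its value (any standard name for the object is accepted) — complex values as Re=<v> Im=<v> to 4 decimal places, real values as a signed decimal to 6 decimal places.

Clebsch–Gordan coefficient, +√(2/21) ≈ +0.308607

This is a Clebsch–Gordan (vector-coupling) coefficient.
triangle: 1!×5!×2!/9! = 240/362880
(j±m)!: 3!×3!×1!×2!×3!×4! = 10368
prefactor² = (2J+1)×Δ×N² = 384/7
  k=0: +1/(0!×1!×3!×1!×2!×1!) = 1/12
  k=1: −1/(1!×0!×2!×0!×3!×2!) = -1/24
Σ = 1/24  ⇒  CG² = 384/7×(1/24)² = 2/21
CG = +√(2/21) = +0.308607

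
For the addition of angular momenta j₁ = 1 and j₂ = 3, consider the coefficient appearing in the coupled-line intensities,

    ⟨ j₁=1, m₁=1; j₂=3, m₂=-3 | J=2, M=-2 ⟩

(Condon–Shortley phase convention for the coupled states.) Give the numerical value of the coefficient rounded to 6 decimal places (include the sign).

+0.845154

j₁+j₂−J=2  J+j₁−j₂=0  J−j₁+j₂=4  j₁+j₂+J+1=7
(j₁±m₁, j₂±m₂, J±M) = (2,0,0,6,0,4)
P² = 11520/7
sum k=0..0:
  [0] +1/48 = 1/48
S = 1/48
C² = P²·S² = 5/7 ; C = +0.845154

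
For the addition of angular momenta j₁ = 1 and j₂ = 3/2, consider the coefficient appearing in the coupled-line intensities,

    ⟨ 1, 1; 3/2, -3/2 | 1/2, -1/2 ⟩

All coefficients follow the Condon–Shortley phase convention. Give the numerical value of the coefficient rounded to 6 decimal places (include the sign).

triangle: 2!·0!·1!/4! = 2/24
(j±m)!: 2!·0!·0!·3!·0!·1! = 12
prefactor² = (2J+1)·Δ·N² = 2
  k=0: +1/(0!·2!·0!·0!·0!·1!) = 1/2
Σ = 1/2  ⇒  CG² = 2·(1/2)² = 1/2
CG = +√(1/2) = +0.707107

+√(1/2) ≈ +0.707107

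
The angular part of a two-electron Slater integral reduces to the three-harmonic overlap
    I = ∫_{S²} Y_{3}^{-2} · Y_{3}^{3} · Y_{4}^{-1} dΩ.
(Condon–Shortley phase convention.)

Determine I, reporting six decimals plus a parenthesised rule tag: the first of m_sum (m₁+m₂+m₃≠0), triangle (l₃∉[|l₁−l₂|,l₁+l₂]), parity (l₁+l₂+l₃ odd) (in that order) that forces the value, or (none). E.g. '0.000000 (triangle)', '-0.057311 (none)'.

m-sum 0 ✓  L=10 even ✓  0≤4≤6 ✓
Π(2lᵢ+1) = 7×7×9 = 441
triangle coeff Δ(3,3,4) = 1/34650
Σ_t [0,2]: t=0:+1/72 t=1:−1/16 t=2:+1/72 = -5/144
(3j)²=2/77 [(3 3 4; 0 0 0)], sign=-1
Σ_t [2,2]: t=2:+1/288 = 1/288
(3j)²=5/231 [(3 3 4; -2 3 -1)], sign=-1
⇒ 4πI² = 30/121
I = (+1)√(30/121/(4π)) = 0.14046335
No selection rule forces the value: the integral is nonzero (none).

0.140463 (none)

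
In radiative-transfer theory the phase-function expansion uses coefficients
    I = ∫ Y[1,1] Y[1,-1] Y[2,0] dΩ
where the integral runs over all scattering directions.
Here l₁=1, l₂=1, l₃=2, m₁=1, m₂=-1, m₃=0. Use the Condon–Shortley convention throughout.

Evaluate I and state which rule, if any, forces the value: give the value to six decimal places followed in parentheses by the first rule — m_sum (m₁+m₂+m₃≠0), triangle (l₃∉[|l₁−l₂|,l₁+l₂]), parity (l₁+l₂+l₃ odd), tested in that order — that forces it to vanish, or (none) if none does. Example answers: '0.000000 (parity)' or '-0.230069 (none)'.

0.126157 (none)

m-sum 0 ✓  L=4 even ✓  0≤2≤2 ✓
Π(2lᵢ+1) = 3×3×5 = 45
triangle coeff Δ(1,1,2) = 1/30
Σ_t [0,0]: t=0:+1/1 = 1/1
(3j)²=2/15 [(1 1 2; 0 0 0)], sign=+1
Σ_t [0,0]: t=0:+1/4 = 1/4
(3j)²=1/30 [(1 1 2; 1 -1 0)], sign=+1
⇒ 4πI² = 1/5
I = (+1)√(1/5/(4π)) = 0.12615663
No selection rule forces the value: the integral is nonzero (none).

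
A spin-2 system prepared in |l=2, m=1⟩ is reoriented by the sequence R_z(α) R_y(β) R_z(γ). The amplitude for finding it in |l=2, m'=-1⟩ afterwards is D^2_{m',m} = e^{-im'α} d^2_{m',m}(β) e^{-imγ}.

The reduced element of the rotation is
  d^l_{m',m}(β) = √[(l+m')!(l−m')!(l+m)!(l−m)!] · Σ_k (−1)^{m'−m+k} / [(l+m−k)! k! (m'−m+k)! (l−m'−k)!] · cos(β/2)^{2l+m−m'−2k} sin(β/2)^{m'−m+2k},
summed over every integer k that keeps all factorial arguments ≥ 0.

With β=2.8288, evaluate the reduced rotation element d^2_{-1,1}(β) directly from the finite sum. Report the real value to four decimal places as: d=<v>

d^2_{-1,1}(β=2.8288) via the finite sum:
With c≡cos(β/2)=0.155760 and s≡sin(β/2)=0.987795, N=[1·6·6·1]^{1/2}=6.000000
The bounds max(0,m−m')=2 and min(l+m,l−m')=3 give 2 terms
  k=2: (−1)^0·6.0000/(2)·0.1558^2·0.9878^2 = +0.071017
  k=3: (−1)^1·6.0000/(6)·0.1558^0·0.9878^4 = -0.952067
d^2_{-1,1}(2.8288) = +0.071017 -0.952067 = -0.881049

d=-0.8810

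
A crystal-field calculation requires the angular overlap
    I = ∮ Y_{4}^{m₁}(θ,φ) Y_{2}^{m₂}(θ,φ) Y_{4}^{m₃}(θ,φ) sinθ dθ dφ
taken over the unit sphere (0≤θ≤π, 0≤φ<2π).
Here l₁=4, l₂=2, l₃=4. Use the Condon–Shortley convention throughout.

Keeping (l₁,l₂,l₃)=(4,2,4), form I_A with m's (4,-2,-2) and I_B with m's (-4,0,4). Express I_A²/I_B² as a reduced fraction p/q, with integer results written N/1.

3/14

l's match ⇒ only the (l;m) 3-j factors differ between A and B.
A: triangle coeff Δ(4,2,4) = 1/13860; Σ_t [0,0]: t=0:+1/2880 = 1/2880; (3j)²=2/165 [(4 2 4; 4 -2 -2)], sign=+1
B: triangle coeff Δ(4,2,4) = 1/13860; Σ_t [2,2]: t=2:+1/2880 = 1/2880; (3j)²=28/495 [(4 2 4; -4 0 4)], sign=+1
I_A²/I_B² = (2/165)/(28/495) = 3/14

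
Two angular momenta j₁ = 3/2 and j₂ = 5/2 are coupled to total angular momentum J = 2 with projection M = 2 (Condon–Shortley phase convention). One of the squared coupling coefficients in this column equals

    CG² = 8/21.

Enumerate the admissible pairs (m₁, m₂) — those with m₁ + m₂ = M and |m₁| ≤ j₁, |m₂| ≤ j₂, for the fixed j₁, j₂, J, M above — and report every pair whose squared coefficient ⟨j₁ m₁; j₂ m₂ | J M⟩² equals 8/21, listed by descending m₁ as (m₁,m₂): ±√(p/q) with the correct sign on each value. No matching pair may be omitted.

Admissible pairs with m₁+m₂ = M = 2: (-1/2,5/2), (1/2,3/2), (3/2,1/2)
  (m₁,m₂)=(3/2,1/2): CG² = 1/7, CG = +√(1/7)
  (m₁,m₂)=(1/2,3/2): CG² = 8/21, CG = −√(8/21)   ← matches the target
  (m₁,m₂)=(-1/2,5/2): CG² = 10/21, CG = +√(10/21)
Pairs with CG² = 8/21: (1/2,3/2): −√(8/21)

(1/2,3/2): −√(8/21)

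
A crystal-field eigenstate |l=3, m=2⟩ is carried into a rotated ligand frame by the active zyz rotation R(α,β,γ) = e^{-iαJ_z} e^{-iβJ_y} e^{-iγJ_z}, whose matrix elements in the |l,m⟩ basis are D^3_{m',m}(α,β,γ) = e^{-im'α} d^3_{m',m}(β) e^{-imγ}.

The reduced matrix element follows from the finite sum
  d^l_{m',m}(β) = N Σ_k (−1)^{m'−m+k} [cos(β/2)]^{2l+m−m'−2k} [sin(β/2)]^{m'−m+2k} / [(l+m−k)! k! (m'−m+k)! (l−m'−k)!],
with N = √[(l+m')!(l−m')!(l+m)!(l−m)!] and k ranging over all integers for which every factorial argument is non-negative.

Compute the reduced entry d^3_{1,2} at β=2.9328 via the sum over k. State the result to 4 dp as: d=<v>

d^3_{1,2}(β=2.9328) via the finite sum:
Half-angle: c=0.104207, s=0.994556. N=√(24·2·120·1)=75.894664
k∈{1,2} keeps every argument non-negative
  k=1: (−1)^0·75.8947/(24)·0.1042^5·0.9946^1 = +0.000039
  k=2: (−1)^1·75.8947/(12)·0.1042^3·0.9946^3 = -0.007041
d^3_{1,2}(2.9328) = +0.000039 -0.007041 = -0.007002

d=-0.0070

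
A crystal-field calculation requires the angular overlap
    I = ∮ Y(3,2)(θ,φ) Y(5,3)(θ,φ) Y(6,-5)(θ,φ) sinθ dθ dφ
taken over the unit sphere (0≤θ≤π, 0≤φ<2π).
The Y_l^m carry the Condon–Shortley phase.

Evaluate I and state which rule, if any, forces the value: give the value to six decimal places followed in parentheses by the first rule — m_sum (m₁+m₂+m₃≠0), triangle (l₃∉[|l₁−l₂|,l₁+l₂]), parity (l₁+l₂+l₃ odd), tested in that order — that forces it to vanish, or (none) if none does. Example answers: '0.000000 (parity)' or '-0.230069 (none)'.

m-sum 0 ✓  L=14 even ✓  2≤6≤8 ✓
Π(2lᵢ+1) = 7×11×13 = 1001
triangle coeff Δ(3,5,6) = 1/675675
Σ_t [0,2]: t=0:+1/8640 t=1:−1/2304 t=2:+1/8640 = -7/34560
(3j)²=7/429 [(3 5 6; 0 0 0)], sign=-1
Σ_t [0,1]: t=0:+1/483840 t=1:−1/120960 = -1/161280
(3j)²=2/91 [(3 5 6; 2 3 -5)], sign=+1
⇒ 4πI² = 14/39
I = (-1)√(14/39/(4π)) = -0.16901560
No selection rule forces the value: the integral is nonzero (none).

-0.169016 (none)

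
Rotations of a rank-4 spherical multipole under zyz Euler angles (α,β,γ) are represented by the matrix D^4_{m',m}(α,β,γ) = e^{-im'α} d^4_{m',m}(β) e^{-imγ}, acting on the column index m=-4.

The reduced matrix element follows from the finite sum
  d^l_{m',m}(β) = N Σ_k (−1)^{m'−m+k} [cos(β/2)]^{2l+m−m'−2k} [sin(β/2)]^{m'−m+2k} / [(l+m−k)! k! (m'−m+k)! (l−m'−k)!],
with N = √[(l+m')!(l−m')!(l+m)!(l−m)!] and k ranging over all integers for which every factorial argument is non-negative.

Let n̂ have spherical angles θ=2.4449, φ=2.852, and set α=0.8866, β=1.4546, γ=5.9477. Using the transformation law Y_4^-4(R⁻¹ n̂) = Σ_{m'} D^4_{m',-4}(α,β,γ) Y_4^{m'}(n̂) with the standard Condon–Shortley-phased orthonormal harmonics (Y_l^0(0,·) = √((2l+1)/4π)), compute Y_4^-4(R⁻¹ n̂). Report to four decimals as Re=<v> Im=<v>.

Re=-0.2120 Im=0.2776

Need the full column D^4_{m',-4} for m'=−4..4 at α=0.8866, β=1.4546, γ=5.9477.
cos(β/2)=0.746972, sin(β/2)=0.664855
d^4_{-4,-4}: single k=0 term ⇒ +0.096925;  D = -0.057389+0.078108i
d^4_{-3,-4}: single k=0 term ⇒ -0.244008;  D = -0.061063-0.236244i
d^4_{-2,-4}: single k=0 term ⇒ +0.406312;  D = +0.369110+0.169844i
d^4_{-1,-4}: single k=0 term ⇒ -0.511443;  D = -0.459333+0.224917i
d^4_{0,-4}: single k=0 term ⇒ +0.508950;  D = +0.115462-0.495680i
d^4_{1,-4}: single k=0 term ⇒ -0.405175;  D = +0.247697+0.320645i
d^4_{2,-4}: single k=0 term ⇒ +0.255006;  D = -0.254917-0.006744i
d^4_{3,-4}: single k=0 term ⇒ -0.121322;  D = +0.079141-0.091955i
d^4_{4,-4}: single k=0 term ⇒ +0.038178;  D = +0.006683+0.037589i
Y_4^{m'}(θ=2.4449,φ=2.852) and Σ D·Y over m':
  (-0.0574+0.0781i)·(+0.0301+0.0687i)  (-0.0611-0.2362i)·(+0.1638+0.1937i)  (+0.3691+0.1698i)·(+0.3594+0.2351i)  (-0.4593+0.2249i)·(+0.2494+0.0743i)  (+0.1155-0.4957i)·(-0.2683+0.0000i)  (+0.2477+0.3206i)·(-0.2494+0.0743i)  (-0.2549-0.0067i)·(+0.3594-0.2351i)  (+0.0791-0.0920i)·(-0.1638+0.1937i)  (+0.0067+0.0376i)·(+0.0301-0.0687i)
Y_4^-4(R⁻¹ n̂) = -0.212029+0.277629i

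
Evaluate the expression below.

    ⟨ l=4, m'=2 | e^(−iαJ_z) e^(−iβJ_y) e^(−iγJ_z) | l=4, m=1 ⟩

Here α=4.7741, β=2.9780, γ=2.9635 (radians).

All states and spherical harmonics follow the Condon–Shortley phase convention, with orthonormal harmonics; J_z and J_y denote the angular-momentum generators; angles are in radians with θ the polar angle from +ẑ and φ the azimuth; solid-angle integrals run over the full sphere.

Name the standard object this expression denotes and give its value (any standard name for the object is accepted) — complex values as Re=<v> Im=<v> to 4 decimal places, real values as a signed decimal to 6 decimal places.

Wigner D-matrix element, Re=-0.0075 Im=-0.0004

This is a Wigner D-matrix element — the rotation-matrix element ⟨l m'| R(α,β,γ) |l m⟩ in the angular-momentum basis.
Split into d^4_{2,1}(β=2.9780) × two z-phases.
With c≡cos(β/2)=0.081705 and s≡sin(β/2)=0.996657, N=[720·2·120·6]^{1/2}=1018.233765
k∈{0,1,2} keeps every argument non-negative
  k=0: (−1)^1·1018.2338/(240)·0.0817^7·0.9967^1 = -0.000000
  k=1: (−1)^2·1018.2338/(48)·0.0817^5·0.9967^3 = +0.000076
  k=2: (−1)^3·1018.2338/(72)·0.0817^3·0.9967^5 = -0.007586
d^4_{2,1}(2.9780) = -0.000000 +0.000076 -0.007586 = -0.007509
Phases: e^{-i·(2)·4.7741}=-0.992393+0.123109i, e^{-i·(1)·2.9635}=-0.984183-0.177153i ⇒ D=-0.007498-0.000410i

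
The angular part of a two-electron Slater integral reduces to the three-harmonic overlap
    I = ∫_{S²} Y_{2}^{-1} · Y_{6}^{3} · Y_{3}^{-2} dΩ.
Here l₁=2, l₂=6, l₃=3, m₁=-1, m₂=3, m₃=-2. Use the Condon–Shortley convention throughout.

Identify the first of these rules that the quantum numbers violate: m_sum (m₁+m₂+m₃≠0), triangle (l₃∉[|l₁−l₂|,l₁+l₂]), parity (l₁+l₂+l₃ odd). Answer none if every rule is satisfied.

azimuthal sum: -1 + 3 − 2 = 0  ✓
l₃ must lie in [4,8]; have l₃=3  ✗
L = 2 + 6 + 3 = 11 (odd)

triangle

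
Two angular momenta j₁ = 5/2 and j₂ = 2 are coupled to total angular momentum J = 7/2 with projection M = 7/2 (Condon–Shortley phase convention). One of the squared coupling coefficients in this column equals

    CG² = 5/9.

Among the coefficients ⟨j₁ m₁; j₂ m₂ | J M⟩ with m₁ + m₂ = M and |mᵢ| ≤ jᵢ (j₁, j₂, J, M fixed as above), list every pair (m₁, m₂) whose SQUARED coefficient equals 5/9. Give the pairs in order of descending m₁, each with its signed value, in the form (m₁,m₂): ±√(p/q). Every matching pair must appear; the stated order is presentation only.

Admissible pairs with m₁+m₂ = M = 7/2: (3/2,2), (5/2,1)
  (m₁,m₂)=(5/2,1): CG² = 5/9, CG = +√(5/9)   ← matches the target
  (m₁,m₂)=(3/2,2): CG² = 4/9, CG = −√(4/9)
Pairs with CG² = 5/9: (5/2,1): +√(5/9)

(5/2,1): +√(5/9)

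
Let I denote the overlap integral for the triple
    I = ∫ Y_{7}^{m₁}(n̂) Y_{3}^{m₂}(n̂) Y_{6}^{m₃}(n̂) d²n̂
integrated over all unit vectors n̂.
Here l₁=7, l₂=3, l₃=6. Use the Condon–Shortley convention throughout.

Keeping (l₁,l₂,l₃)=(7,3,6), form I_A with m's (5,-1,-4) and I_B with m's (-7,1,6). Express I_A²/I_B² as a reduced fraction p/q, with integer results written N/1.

Same 7,3,6: normalisation and zero-m 3j drop out of the ratio.
A: Δ: 4! 10! 2! / 17! → 1/2042040; sum: t=0:+1/3870720 t=1:−1/2177280 t=2:+1/29030400 = -29/174182400; 3j²(7 3 6; 5 -1 -4) = Δ·Π!·Σ² = 841/185640  (sign -1)
B: Δ: 4! 10! 2! / 17! → 1/2042040; sum: t=4:+1/174182400 = 1/174182400; 3j²(7 3 6; -7 1 6) = Δ·Π!·Σ² = 11/340  (sign +1)
I_A²/I_B² = (841/185640)/(11/340) = 841/6006

841/6006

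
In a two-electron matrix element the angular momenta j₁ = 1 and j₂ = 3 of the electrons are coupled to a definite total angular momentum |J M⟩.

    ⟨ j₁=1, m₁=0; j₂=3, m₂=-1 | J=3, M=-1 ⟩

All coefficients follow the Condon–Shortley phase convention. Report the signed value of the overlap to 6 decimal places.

+0.288675

√[7·1!1!5!/8! · 1!1!2!4!2!4!] = √(48)
  +(−1)^0/∏(0,1,1,2,0,3)! = 1/12  (running 1/12)
  +(−1)^1/∏(1,0,0,1,1,4)! = -1/24  (running 1/24)
⟨..|..⟩ = √(48)·(1/24) = +0.288675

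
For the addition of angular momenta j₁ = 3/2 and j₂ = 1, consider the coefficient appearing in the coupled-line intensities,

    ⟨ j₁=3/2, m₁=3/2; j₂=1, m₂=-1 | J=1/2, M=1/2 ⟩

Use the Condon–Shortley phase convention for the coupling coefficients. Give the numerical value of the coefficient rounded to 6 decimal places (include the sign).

+0.707107  (= +√(1/2))

j₁+j₂−J=2  J+j₁−j₂=1  J−j₁+j₂=0  j₁+j₂+J+1=4
(j₁±m₁, j₂±m₂, J±M) = (3,0,0,2,1,0)
P² = 2
sum k=0..0:
  [0] +1/2 = 1/2
S = 1/2
C² = P²·S² = 1/2 ; C = +0.707107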